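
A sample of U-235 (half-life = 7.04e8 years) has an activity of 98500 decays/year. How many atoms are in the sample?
N = A/λ = 1e14 atoms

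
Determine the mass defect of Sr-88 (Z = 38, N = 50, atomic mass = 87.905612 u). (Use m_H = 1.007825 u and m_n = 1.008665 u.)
Δm = Z·m_H + N·m_n − M = 0.825 u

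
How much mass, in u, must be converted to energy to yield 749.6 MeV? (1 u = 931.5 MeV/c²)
m = E/c² = 0.8047 u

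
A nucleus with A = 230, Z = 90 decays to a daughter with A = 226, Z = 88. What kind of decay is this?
ΔA = -4, ΔZ = -2 ⇒ alpha decay (α)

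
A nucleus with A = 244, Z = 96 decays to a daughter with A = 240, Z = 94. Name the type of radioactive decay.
ΔA = -4, ΔZ = -2 ⇒ alpha decay (α)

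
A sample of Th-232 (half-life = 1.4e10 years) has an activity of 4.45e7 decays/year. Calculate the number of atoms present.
N = A/λ = 8.988e17 atoms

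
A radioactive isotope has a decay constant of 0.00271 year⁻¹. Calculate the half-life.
t½ = ln(2)/λ = 255.8 years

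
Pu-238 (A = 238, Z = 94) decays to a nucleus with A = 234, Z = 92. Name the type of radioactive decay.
ΔA = -4, ΔZ = -2 ⇒ alpha decay (α)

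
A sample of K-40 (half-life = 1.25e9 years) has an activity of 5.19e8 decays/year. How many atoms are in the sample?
N = A/λ = 9.359e17 atoms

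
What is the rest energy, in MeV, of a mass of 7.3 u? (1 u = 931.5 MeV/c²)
E = mc² = 6800 MeV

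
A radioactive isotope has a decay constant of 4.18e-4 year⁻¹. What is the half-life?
t½ = ln(2)/λ = 1658 years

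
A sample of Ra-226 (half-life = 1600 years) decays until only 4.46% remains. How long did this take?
t = t½ × log₂(N₀/N) = 7179 years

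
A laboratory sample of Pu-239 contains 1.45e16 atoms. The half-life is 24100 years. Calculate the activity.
A = λN = 4.17e11 decays/year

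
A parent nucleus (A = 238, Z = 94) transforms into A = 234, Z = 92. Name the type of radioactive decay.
ΔA = -4, ΔZ = -2 ⇒ alpha decay (α)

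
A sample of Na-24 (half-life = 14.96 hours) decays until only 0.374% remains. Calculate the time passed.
t = t½ × log₂(N₀/N) = 120.6 hours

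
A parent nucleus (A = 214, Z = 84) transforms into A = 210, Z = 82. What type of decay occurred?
ΔA = -4, ΔZ = -2 ⇒ alpha decay (α)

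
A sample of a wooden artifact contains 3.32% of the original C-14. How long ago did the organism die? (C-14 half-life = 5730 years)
Age = t½ × log₂(1/ratio) = 28150 years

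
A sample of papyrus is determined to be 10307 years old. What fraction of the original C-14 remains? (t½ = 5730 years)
N/N₀ = (1/2)^(t/t½) = 0.2874 = 28.7%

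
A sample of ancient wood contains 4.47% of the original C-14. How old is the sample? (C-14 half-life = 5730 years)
Age = t½ × log₂(1/ratio) = 25690 years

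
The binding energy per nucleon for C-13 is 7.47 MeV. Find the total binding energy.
B.E. = 7.47 × 13 = 97.11 MeV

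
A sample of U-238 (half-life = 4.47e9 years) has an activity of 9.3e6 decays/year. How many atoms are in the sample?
N = A/λ = 5.997e16 atoms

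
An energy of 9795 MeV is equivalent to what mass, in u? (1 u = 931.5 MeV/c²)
m = E/c² = 10.52 u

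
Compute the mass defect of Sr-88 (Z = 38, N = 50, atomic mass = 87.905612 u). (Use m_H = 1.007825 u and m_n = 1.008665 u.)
Δm = Z·m_H + N·m_n − M = 0.825 u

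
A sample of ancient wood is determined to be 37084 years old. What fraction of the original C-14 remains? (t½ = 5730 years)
N/N₀ = (1/2)^(t/t½) = 0.01127 = 1.13%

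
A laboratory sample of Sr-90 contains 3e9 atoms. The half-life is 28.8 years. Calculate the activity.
A = λN = 7.22e7 decays/year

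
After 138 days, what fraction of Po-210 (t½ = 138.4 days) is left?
N/N₀ = (1/2)^(t/t½) = 0.501 = 50.1%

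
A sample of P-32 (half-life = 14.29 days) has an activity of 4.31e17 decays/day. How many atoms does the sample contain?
N = A/λ = 8.886e18 atoms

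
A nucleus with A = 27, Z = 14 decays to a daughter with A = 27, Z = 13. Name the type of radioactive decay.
ΔA = 0, ΔZ = -1 ⇒ beta-plus decay (β⁺) or electron capture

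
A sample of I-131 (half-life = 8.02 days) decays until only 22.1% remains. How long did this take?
t = t½ × log₂(N₀/N) = 17.47 days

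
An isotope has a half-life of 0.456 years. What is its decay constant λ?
λ = ln(2)/t½ = 1.52 year⁻¹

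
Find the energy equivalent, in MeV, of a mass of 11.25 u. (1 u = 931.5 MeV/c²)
E = mc² = 10480 MeV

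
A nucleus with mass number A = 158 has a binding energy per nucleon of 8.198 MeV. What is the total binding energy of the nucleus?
B.E. = 8.198 × 158 = 1295 MeV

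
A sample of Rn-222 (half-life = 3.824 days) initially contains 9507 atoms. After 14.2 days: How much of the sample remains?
N = N₀(1/2)^(t/t½) = 724.8 atoms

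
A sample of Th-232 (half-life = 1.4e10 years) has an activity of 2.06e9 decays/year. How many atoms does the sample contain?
N = A/λ = 4.161e19 atoms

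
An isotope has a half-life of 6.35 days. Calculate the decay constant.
λ = ln(2)/t½ = 0.1092 day⁻¹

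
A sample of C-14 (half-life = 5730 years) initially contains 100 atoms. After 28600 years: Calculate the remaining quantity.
N = N₀(1/2)^(t/t½) = 3.144 atoms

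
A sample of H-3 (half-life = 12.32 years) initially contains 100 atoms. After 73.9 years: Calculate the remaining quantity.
N = N₀(1/2)^(t/t½) = 1.564 atoms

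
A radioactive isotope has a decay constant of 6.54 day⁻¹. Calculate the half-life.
t½ = ln(2)/λ = 0.106 days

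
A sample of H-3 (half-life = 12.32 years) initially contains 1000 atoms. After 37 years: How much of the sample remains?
N = N₀(1/2)^(t/t½) = 124.7 atoms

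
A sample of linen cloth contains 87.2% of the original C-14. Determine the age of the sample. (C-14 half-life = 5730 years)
Age = t½ × log₂(1/ratio) = 1132 years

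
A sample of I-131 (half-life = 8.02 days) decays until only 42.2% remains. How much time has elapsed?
t = t½ × log₂(N₀/N) = 9.982 days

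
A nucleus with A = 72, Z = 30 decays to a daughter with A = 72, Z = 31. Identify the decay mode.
ΔA = 0, ΔZ = +1 ⇒ beta-minus decay (β⁻)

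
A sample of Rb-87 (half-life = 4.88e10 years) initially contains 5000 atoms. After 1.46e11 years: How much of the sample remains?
N = N₀(1/2)^(t/t½) = 628.6 atoms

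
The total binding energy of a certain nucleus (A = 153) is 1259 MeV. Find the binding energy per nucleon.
B.E./A = 1259/153 = 8.229 MeV/nucleon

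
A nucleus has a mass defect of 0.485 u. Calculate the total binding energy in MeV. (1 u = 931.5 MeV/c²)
B.E. = Δm × 931.5 = 451.8 MeV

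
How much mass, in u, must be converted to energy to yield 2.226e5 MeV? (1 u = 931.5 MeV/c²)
m = E/c² = 239 u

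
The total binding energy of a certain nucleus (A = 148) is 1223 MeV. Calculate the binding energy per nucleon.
B.E./A = 1223/148 = 8.264 MeV/nucleon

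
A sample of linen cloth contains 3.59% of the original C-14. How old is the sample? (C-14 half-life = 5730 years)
Age = t½ × log₂(1/ratio) = 27500 years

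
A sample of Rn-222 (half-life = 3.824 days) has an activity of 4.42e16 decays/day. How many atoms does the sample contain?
N = A/λ = 2.438e17 atoms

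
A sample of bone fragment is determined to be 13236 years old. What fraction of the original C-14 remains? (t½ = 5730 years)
N/N₀ = (1/2)^(t/t½) = 0.2017 = 20.2%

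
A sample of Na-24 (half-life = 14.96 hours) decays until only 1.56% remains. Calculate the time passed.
t = t½ × log₂(N₀/N) = 89.79 hours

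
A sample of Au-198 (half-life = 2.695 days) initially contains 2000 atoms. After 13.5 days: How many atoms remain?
N = N₀(1/2)^(t/t½) = 62.1 atoms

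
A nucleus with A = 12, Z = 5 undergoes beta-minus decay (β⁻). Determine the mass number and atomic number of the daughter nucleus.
Daughter: A = 12, Z = 6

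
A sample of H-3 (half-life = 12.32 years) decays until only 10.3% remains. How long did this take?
t = t½ × log₂(N₀/N) = 40.4 years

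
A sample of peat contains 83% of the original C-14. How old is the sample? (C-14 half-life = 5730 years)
Age = t½ × log₂(1/ratio) = 1540 years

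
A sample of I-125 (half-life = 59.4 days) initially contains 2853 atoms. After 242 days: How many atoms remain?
N = N₀(1/2)^(t/t½) = 169.4 atoms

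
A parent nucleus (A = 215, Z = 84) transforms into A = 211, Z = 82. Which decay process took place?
ΔA = -4, ΔZ = -2 ⇒ alpha decay (α)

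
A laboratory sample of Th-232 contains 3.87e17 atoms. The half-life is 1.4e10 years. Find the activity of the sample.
A = λN = 1.916e7 decays/year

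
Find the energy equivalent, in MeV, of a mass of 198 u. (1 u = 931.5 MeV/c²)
E = mc² = 1.844e5 MeV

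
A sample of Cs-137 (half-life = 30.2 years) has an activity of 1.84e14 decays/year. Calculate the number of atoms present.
N = A/λ = 8.017e15 atoms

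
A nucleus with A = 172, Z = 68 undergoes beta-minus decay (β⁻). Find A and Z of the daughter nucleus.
Daughter: A = 172, Z = 69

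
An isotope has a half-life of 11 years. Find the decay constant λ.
λ = ln(2)/t½ = 0.06301 year⁻¹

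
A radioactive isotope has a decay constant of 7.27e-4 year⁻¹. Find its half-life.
t½ = ln(2)/λ = 953.4 years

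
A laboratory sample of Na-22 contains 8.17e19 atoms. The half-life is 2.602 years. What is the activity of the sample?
A = λN = 2.176e19 decays/year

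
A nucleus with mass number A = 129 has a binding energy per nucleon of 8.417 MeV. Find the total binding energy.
B.E. = 8.417 × 129 = 1086 MeV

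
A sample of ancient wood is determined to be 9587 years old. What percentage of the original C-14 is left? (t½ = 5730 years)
N/N₀ = (1/2)^(t/t½) = 0.3136 = 31.4%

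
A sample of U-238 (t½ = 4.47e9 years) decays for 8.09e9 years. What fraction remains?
N/N₀ = (1/2)^(t/t½) = 0.2852 = 28.5%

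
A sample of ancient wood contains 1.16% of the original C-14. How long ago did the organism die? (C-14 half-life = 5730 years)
Age = t½ × log₂(1/ratio) = 36840 years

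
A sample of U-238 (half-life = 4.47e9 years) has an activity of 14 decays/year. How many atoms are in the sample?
N = A/λ = 9.028e10 atoms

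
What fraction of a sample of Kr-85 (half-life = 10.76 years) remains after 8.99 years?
N/N₀ = (1/2)^(t/t½) = 0.5604 = 56%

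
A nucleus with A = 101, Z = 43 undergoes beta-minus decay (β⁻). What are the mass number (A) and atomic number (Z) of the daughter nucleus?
Daughter: A = 101, Z = 44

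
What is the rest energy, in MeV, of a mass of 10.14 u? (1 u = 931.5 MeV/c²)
E = mc² = 9445 MeV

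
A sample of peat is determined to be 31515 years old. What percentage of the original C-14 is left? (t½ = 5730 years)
N/N₀ = (1/2)^(t/t½) = 0.0221 = 2.21%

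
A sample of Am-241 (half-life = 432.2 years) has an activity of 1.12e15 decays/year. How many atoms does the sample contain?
N = A/λ = 6.984e17 atoms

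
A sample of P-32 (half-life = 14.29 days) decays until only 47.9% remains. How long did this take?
t = t½ × log₂(N₀/N) = 15.17 days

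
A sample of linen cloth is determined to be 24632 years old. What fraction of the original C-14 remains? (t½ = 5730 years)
N/N₀ = (1/2)^(t/t½) = 0.05081 = 5.08%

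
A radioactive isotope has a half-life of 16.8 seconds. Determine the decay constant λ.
λ = ln(2)/t½ = 0.04126 second⁻¹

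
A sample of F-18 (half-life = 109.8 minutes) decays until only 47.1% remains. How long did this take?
t = t½ × log₂(N₀/N) = 119.3 minutes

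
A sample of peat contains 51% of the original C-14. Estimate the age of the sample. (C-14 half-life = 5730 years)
Age = t½ × log₂(1/ratio) = 5566 years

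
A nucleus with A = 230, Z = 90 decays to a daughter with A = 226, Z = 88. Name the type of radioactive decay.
ΔA = -4, ΔZ = -2 ⇒ alpha decay (α)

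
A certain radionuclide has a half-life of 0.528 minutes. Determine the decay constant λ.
λ = ln(2)/t½ = 1.313 minute⁻¹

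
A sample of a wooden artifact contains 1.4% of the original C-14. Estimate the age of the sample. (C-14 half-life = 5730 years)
Age = t½ × log₂(1/ratio) = 35290 years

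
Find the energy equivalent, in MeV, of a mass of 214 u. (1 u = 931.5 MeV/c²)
E = mc² = 1.993e5 MeV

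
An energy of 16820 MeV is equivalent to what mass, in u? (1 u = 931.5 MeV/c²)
m = E/c² = 18.06 u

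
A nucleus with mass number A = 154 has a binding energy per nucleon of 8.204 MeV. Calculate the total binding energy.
B.E. = 8.204 × 154 = 1263 MeV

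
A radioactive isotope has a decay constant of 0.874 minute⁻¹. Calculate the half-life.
t½ = ln(2)/λ = 0.7931 minutes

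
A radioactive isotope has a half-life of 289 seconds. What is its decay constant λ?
λ = ln(2)/t½ = 0.002398 second⁻¹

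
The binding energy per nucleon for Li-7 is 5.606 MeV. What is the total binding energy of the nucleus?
B.E. = 5.606 × 7 = 39.24 MeV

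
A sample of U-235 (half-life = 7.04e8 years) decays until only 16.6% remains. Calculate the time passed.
t = t½ × log₂(N₀/N) = 1.824e9 years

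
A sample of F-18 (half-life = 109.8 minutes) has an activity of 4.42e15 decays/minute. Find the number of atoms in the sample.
N = A/λ = 7.002e17 atoms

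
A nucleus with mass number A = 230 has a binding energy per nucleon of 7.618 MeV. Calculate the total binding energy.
B.E. = 7.618 × 230 = 1752 MeV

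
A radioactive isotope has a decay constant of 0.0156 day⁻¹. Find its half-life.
t½ = ln(2)/λ = 44.43 days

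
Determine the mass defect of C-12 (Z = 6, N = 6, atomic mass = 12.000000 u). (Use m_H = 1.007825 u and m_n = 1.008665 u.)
Δm = Z·m_H + N·m_n − M = 0.09894 u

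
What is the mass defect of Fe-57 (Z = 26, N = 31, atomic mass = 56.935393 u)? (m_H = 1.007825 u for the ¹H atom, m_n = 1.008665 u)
Δm = Z·m_H + N·m_n − M = 0.5367 u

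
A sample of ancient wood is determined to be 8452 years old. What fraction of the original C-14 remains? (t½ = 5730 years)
N/N₀ = (1/2)^(t/t½) = 0.3597 = 36%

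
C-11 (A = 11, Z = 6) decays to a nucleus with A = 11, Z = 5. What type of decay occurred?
ΔA = 0, ΔZ = -1 ⇒ beta-plus decay (β⁺) or electron capture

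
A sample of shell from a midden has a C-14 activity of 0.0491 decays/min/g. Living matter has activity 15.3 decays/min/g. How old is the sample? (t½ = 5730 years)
Age = t½ × log₂(A₀/A) = 47460 years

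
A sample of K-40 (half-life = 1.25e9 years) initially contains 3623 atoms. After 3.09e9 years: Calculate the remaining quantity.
N = N₀(1/2)^(t/t½) = 653 atoms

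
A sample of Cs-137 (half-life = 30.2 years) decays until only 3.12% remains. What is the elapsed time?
t = t½ × log₂(N₀/N) = 151.1 years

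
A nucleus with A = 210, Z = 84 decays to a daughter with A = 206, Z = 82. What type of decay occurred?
ΔA = -4, ΔZ = -2 ⇒ alpha decay (α)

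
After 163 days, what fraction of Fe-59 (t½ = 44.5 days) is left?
N/N₀ = (1/2)^(t/t½) = 0.07895 = 7.89%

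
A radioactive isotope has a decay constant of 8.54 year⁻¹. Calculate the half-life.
t½ = ln(2)/λ = 0.08116 years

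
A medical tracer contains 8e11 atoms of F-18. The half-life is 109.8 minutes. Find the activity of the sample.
A = λN = 5.05e9 decays/minute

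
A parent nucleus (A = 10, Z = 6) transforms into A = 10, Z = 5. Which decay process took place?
ΔA = 0, ΔZ = -1 ⇒ beta-plus decay (β⁺) or electron capture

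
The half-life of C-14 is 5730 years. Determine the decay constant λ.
λ = ln(2)/t½ = 1.21e-4 year⁻¹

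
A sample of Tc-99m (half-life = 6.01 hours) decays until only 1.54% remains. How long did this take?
t = t½ × log₂(N₀/N) = 36.19 hours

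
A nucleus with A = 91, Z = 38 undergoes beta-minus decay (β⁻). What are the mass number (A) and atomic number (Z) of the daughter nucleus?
Daughter: A = 91, Z = 39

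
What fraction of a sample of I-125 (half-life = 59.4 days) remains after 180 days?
N/N₀ = (1/2)^(t/t½) = 0.1224 = 12.2%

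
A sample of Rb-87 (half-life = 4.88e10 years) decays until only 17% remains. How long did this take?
t = t½ × log₂(N₀/N) = 1.248e11 years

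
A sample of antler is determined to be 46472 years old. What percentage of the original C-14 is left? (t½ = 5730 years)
N/N₀ = (1/2)^(t/t½) = 0.003619 = 0.362%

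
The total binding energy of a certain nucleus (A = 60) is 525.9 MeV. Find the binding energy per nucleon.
B.E./A = 525.9/60 = 8.765 MeV/nucleon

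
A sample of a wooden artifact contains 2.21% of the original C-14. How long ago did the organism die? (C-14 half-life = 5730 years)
Age = t½ × log₂(1/ratio) = 31510 years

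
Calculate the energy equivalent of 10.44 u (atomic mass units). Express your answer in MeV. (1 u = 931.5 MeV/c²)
E = mc² = 9725 MeV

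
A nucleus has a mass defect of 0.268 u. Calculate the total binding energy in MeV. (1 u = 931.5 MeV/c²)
B.E. = Δm × 931.5 = 249.6 MeV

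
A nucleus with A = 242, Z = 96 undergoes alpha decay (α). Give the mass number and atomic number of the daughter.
Daughter: A = 238, Z = 94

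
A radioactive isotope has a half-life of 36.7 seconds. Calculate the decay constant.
λ = ln(2)/t½ = 0.01889 second⁻¹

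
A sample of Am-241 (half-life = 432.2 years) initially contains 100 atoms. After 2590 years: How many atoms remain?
N = N₀(1/2)^(t/t½) = 1.571 atoms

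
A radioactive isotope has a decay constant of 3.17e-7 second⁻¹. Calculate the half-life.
t½ = ln(2)/λ = 2.187e6 seconds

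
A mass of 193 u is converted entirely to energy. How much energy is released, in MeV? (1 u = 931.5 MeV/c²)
E = mc² = 1.798e5 MeV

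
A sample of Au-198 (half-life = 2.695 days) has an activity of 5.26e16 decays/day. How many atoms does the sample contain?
N = A/λ = 2.045e17 atoms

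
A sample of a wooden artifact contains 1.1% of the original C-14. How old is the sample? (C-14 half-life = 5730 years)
Age = t½ × log₂(1/ratio) = 37280 years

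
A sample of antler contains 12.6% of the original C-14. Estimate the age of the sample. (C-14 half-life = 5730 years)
Age = t½ × log₂(1/ratio) = 17120 years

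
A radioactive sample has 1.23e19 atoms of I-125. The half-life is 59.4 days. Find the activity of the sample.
A = λN = 1.435e17 decays/day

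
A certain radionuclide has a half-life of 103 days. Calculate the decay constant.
λ = ln(2)/t½ = 0.00673 day⁻¹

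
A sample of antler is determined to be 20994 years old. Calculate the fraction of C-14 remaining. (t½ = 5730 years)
N/N₀ = (1/2)^(t/t½) = 0.0789 = 7.89%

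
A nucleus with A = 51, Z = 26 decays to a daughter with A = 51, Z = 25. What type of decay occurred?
ΔA = 0, ΔZ = -1 ⇒ beta-plus decay (β⁺) or electron capture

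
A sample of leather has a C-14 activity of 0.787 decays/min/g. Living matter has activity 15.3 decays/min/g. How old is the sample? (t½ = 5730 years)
Age = t½ × log₂(A₀/A) = 24530 years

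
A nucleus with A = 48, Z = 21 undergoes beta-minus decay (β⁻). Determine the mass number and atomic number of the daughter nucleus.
Daughter: A = 48, Z = 22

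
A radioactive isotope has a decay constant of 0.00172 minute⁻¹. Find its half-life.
t½ = ln(2)/λ = 403 minutes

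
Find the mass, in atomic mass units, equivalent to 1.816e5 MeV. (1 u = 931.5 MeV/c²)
m = E/c² = 195 u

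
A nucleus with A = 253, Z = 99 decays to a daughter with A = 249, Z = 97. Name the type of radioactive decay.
ΔA = -4, ΔZ = -2 ⇒ alpha decay (α)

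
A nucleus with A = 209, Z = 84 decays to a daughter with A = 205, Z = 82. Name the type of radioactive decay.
ΔA = -4, ΔZ = -2 ⇒ alpha decay (α)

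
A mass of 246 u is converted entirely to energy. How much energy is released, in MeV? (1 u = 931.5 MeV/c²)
E = mc² = 2.291e5 MeV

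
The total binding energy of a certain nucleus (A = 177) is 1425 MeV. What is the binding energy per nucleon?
B.E./A = 1425/177 = 8.051 MeV/nucleon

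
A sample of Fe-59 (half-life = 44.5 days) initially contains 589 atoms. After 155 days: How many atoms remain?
N = N₀(1/2)^(t/t½) = 52.67 atoms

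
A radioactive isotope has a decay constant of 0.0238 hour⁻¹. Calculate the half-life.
t½ = ln(2)/λ = 29.12 hours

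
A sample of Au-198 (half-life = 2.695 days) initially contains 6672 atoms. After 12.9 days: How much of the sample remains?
N = N₀(1/2)^(t/t½) = 241.7 atoms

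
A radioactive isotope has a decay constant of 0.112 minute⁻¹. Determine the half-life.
t½ = ln(2)/λ = 6.189 minutes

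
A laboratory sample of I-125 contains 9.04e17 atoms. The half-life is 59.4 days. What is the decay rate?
A = λN = 1.055e16 decays/day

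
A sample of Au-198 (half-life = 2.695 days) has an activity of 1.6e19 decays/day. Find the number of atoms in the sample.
N = A/λ = 6.221e19 atoms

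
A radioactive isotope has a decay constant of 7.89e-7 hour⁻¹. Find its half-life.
t½ = ln(2)/λ = 8.785e5 hours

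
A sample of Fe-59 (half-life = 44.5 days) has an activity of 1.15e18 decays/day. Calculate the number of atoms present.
N = A/λ = 7.383e19 atoms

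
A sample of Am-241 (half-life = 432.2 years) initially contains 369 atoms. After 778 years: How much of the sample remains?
N = N₀(1/2)^(t/t½) = 106 atoms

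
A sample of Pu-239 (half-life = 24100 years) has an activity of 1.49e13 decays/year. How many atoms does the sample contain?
N = A/λ = 5.181e17 atoms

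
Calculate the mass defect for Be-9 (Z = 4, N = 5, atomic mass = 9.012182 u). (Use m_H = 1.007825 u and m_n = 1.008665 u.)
Δm = Z·m_H + N·m_n − M = 0.06244 u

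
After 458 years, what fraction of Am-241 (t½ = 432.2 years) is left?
N/N₀ = (1/2)^(t/t½) = 0.4797 = 48%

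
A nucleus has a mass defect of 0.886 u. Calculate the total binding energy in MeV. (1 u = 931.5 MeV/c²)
B.E. = Δm × 931.5 = 825.3 MeV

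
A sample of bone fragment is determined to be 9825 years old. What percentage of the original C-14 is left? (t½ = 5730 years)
N/N₀ = (1/2)^(t/t½) = 0.3047 = 30.5%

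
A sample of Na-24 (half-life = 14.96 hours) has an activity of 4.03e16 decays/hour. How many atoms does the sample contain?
N = A/λ = 8.698e17 atoms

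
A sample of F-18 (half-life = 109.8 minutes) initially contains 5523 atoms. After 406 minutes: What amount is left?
N = N₀(1/2)^(t/t½) = 425.7 atoms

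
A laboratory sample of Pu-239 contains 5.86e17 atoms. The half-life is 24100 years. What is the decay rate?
A = λN = 1.685e13 decays/year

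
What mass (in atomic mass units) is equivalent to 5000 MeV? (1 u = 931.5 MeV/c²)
m = E/c² = 5.368 u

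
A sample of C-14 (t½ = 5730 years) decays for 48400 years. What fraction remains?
N/N₀ = (1/2)^(t/t½) = 0.002866 = 0.287%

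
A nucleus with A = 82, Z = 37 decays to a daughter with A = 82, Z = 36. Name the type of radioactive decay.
ΔA = 0, ΔZ = -1 ⇒ beta-plus decay (β⁺) or electron capture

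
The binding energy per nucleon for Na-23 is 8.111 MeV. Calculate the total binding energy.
B.E. = 8.111 × 23 = 186.6 MeV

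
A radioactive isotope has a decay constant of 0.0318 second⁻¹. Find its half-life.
t½ = ln(2)/λ = 21.8 seconds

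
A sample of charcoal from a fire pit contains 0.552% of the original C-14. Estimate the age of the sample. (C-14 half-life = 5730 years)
Age = t½ × log₂(1/ratio) = 42980 years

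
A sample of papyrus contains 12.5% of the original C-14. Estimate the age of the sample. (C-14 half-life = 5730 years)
Age = t½ × log₂(1/ratio) = 17190 years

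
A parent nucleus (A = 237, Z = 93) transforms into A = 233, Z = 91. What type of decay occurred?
ΔA = -4, ΔZ = -2 ⇒ alpha decay (α)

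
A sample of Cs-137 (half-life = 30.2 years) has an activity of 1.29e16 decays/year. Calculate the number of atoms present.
N = A/λ = 5.62e17 atoms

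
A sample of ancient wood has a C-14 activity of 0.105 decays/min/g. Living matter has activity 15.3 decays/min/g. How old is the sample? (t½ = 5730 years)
Age = t½ × log₂(A₀/A) = 41180 years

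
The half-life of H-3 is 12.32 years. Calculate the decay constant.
λ = ln(2)/t½ = 0.05626 year⁻¹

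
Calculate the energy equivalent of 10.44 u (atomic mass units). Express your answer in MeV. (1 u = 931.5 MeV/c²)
E = mc² = 9725 MeV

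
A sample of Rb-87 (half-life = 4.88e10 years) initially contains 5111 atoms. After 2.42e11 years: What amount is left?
N = N₀(1/2)^(t/t½) = 164.3 atoms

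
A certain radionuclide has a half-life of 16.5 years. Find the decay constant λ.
λ = ln(2)/t½ = 0.04201 year⁻¹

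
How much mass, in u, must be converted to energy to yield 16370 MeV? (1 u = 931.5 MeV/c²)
m = E/c² = 17.57 u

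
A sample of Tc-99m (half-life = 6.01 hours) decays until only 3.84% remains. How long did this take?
t = t½ × log₂(N₀/N) = 28.26 hours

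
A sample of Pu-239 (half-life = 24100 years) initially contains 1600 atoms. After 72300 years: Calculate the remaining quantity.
N = N₀(1/2)^(t/t½) = 200 atoms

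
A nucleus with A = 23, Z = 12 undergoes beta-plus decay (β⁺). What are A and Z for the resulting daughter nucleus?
Daughter: A = 23, Z = 11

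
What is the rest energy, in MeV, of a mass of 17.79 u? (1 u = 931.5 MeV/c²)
E = mc² = 16570 MeV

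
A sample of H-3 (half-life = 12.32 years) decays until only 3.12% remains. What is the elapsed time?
t = t½ × log₂(N₀/N) = 61.63 years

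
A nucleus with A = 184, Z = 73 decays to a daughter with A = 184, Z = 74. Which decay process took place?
ΔA = 0, ΔZ = +1 ⇒ beta-minus decay (β⁻)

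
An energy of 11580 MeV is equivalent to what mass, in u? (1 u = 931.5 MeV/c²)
m = E/c² = 12.43 u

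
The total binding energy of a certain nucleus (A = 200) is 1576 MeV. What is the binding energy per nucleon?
B.E./A = 1576/200 = 7.88 MeV/nucleon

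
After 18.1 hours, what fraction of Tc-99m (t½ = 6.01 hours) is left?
N/N₀ = (1/2)^(t/t½) = 0.124 = 12.4%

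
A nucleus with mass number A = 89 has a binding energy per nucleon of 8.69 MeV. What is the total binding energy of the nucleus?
B.E. = 8.69 × 89 = 773.4 MeV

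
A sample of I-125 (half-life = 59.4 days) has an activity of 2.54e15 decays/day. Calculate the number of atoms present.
N = A/λ = 2.177e17 atoms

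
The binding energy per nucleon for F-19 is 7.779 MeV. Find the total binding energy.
B.E. = 7.779 × 19 = 147.8 MeV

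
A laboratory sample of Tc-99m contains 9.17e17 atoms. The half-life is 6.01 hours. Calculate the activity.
A = λN = 1.058e17 decays/hour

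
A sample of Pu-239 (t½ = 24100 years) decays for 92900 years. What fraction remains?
N/N₀ = (1/2)^(t/t½) = 0.06912 = 6.91%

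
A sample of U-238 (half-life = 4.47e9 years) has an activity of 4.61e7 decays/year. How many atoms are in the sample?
N = A/λ = 2.973e17 atoms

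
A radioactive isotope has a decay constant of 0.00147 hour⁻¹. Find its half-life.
t½ = ln(2)/λ = 471.5 hours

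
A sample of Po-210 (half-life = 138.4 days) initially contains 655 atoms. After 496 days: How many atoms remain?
N = N₀(1/2)^(t/t½) = 54.63 atoms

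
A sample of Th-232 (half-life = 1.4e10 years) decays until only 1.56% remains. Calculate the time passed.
t = t½ × log₂(N₀/N) = 8.403e10 years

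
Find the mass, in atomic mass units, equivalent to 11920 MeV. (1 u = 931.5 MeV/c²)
m = E/c² = 12.8 u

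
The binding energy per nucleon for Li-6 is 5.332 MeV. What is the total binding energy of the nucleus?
B.E. = 5.332 × 6 = 31.99 MeV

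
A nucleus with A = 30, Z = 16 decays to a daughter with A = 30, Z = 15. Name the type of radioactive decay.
ΔA = 0, ΔZ = -1 ⇒ beta-plus decay (β⁺) or electron capture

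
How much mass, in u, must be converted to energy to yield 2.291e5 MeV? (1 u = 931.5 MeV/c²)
m = E/c² = 245.9 u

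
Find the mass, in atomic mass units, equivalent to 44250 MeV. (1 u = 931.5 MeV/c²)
m = E/c² = 47.5 u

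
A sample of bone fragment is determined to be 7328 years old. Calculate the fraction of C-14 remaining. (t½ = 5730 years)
N/N₀ = (1/2)^(t/t½) = 0.4121 = 41.2%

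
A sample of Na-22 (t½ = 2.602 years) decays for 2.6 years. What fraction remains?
N/N₀ = (1/2)^(t/t½) = 0.5003 = 50%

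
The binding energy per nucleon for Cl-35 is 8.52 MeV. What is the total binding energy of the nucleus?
B.E. = 8.52 × 35 = 298.2 MeV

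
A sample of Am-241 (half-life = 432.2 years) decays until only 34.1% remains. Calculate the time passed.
t = t½ × log₂(N₀/N) = 670.8 years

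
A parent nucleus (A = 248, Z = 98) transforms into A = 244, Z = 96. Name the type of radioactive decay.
ΔA = -4, ΔZ = -2 ⇒ alpha decay (α)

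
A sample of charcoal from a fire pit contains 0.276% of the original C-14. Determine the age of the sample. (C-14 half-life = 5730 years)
Age = t½ × log₂(1/ratio) = 48710 years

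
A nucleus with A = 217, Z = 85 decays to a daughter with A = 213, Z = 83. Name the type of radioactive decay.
ΔA = -4, ΔZ = -2 ⇒ alpha decay (α)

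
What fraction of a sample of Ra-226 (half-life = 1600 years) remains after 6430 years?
N/N₀ = (1/2)^(t/t½) = 0.06169 = 6.17%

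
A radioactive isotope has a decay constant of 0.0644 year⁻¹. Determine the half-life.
t½ = ln(2)/λ = 10.76 years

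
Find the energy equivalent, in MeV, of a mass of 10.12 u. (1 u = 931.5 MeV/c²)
E = mc² = 9427 MeV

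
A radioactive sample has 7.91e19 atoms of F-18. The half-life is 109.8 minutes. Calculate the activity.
A = λN = 4.993e17 decays/minute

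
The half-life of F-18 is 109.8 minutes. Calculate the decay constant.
λ = ln(2)/t½ = 0.006313 minute⁻¹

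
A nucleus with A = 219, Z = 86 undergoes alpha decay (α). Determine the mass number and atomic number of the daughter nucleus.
Daughter: A = 215, Z = 84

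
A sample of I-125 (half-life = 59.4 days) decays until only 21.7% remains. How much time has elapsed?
t = t½ × log₂(N₀/N) = 130.9 days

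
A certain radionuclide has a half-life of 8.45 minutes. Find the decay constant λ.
λ = ln(2)/t½ = 0.08203 minute⁻¹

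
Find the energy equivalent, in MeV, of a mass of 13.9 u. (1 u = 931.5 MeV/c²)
E = mc² = 12950 MeV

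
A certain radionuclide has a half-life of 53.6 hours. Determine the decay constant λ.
λ = ln(2)/t½ = 0.01293 hour⁻¹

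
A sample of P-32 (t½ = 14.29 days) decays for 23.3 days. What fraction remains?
N/N₀ = (1/2)^(t/t½) = 0.323 = 32.3%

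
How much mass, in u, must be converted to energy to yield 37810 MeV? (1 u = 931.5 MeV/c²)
m = E/c² = 40.59 u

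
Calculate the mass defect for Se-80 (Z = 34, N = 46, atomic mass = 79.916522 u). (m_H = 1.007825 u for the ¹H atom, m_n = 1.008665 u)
Δm = Z·m_H + N·m_n − M = 0.7481 u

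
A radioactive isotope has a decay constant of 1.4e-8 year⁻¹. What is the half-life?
t½ = ln(2)/λ = 4.951e7 years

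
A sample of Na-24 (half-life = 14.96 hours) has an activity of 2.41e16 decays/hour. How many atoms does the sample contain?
N = A/λ = 5.201e17 atoms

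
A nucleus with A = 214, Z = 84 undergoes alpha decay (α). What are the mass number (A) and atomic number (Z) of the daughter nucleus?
Daughter: A = 210, Z = 82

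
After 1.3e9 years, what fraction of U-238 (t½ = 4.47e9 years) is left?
N/N₀ = (1/2)^(t/t½) = 0.8174 = 81.7%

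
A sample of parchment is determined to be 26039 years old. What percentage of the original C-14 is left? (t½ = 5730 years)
N/N₀ = (1/2)^(t/t½) = 0.04286 = 4.29%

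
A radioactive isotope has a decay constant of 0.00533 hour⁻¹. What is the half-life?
t½ = ln(2)/λ = 130 hours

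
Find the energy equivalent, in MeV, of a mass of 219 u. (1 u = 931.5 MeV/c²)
E = mc² = 2.04e5 MeV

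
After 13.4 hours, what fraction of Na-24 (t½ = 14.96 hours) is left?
N/N₀ = (1/2)^(t/t½) = 0.5375 = 53.7%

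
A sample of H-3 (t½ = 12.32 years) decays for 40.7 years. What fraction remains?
N/N₀ = (1/2)^(t/t½) = 0.1013 = 10.1%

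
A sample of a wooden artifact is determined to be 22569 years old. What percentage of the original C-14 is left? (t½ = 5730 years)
N/N₀ = (1/2)^(t/t½) = 0.06521 = 6.52%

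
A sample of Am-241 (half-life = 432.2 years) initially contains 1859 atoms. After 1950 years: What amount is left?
N = N₀(1/2)^(t/t½) = 81.49 atoms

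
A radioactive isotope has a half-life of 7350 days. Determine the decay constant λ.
λ = ln(2)/t½ = 9.431e-5 day⁻¹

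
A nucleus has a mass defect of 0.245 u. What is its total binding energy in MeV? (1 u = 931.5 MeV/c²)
B.E. = Δm × 931.5 = 228.2 MeV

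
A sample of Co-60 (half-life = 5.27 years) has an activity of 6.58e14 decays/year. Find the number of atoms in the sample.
N = A/λ = 5.003e15 atoms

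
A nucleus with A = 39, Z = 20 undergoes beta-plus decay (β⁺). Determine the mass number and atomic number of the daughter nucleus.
Daughter: A = 39, Z = 19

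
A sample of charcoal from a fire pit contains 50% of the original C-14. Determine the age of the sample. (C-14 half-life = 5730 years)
Age = t½ × log₂(1/ratio) = 5730 years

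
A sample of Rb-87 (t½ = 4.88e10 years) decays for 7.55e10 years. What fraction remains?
N/N₀ = (1/2)^(t/t½) = 0.3422 = 34.2%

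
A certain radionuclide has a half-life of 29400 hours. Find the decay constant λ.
λ = ln(2)/t½ = 2.358e-5 hour⁻¹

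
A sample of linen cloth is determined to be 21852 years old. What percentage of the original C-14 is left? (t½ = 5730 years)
N/N₀ = (1/2)^(t/t½) = 0.07112 = 7.11%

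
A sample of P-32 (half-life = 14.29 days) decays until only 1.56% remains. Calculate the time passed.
t = t½ × log₂(N₀/N) = 85.77 days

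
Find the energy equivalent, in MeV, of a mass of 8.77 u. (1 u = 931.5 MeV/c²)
E = mc² = 8169 MeV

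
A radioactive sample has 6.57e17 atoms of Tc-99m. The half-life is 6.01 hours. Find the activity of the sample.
A = λN = 7.577e16 decays/hour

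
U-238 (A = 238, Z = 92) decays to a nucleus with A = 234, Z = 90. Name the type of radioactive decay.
ΔA = -4, ΔZ = -2 ⇒ alpha decay (α)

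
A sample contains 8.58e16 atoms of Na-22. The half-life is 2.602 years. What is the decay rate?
A = λN = 2.286e16 decays/year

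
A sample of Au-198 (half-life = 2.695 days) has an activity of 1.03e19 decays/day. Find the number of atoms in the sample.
N = A/λ = 4.005e19 atoms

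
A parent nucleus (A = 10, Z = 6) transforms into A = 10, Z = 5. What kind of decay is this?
ΔA = 0, ΔZ = -1 ⇒ beta-plus decay (β⁺) or electron capture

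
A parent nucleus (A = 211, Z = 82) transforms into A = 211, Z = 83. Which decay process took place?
ΔA = 0, ΔZ = +1 ⇒ beta-minus decay (β⁻)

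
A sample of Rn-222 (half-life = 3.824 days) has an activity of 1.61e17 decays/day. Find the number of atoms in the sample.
N = A/λ = 8.882e17 atoms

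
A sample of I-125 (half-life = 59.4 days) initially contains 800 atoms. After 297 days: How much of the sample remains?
N = N₀(1/2)^(t/t½) = 25 atoms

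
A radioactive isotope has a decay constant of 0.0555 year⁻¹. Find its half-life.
t½ = ln(2)/λ = 12.49 years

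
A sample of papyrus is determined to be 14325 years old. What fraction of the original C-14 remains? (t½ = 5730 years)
N/N₀ = (1/2)^(t/t½) = 0.1768 = 17.7%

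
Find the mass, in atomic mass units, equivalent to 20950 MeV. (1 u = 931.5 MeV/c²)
m = E/c² = 22.49 u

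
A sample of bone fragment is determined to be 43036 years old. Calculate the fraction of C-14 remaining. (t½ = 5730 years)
N/N₀ = (1/2)^(t/t½) = 0.005484 = 0.548%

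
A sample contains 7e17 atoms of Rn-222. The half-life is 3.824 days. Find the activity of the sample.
A = λN = 1.269e17 decays/day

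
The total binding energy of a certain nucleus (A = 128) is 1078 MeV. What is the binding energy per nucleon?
B.E./A = 1078/128 = 8.422 MeV/nucleon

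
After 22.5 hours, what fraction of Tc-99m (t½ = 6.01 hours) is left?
N/N₀ = (1/2)^(t/t½) = 0.07465 = 7.46%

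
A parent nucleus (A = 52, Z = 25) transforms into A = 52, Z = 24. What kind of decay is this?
ΔA = 0, ΔZ = -1 ⇒ beta-plus decay (β⁺) or electron capture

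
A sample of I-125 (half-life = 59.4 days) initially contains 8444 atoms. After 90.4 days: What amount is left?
N = N₀(1/2)^(t/t½) = 2940 atoms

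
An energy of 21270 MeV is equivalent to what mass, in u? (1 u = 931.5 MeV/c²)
m = E/c² = 22.83 u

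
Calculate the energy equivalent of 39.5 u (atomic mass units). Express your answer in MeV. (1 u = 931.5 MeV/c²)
E = mc² = 36790 MeV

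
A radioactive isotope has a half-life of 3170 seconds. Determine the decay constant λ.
λ = ln(2)/t½ = 2.187e-4 second⁻¹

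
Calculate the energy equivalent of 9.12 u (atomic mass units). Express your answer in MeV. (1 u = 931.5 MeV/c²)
E = mc² = 8495 MeV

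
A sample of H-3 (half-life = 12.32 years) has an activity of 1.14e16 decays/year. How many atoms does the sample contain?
N = A/λ = 2.026e17 atoms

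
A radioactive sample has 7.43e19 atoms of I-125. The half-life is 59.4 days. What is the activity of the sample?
A = λN = 8.67e17 decays/day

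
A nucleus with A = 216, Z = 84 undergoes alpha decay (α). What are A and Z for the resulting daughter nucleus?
Daughter: A = 212, Z = 82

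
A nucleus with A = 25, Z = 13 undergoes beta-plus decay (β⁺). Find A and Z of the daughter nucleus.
Daughter: A = 25, Z = 12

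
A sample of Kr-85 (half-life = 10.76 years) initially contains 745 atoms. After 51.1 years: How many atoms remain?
N = N₀(1/2)^(t/t½) = 27.7 atoms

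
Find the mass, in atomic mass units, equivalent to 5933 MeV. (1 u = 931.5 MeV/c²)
m = E/c² = 6.369 u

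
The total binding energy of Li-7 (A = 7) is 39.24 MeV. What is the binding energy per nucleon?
B.E./A = 39.24/7 = 5.606 MeV/nucleon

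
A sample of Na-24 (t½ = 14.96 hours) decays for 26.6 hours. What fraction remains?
N/N₀ = (1/2)^(t/t½) = 0.2916 = 29.2%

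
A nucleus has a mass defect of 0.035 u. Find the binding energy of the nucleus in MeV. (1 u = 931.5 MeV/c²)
B.E. = Δm × 931.5 = 32.6 MeV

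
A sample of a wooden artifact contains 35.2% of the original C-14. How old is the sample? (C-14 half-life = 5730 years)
Age = t½ × log₂(1/ratio) = 8631 years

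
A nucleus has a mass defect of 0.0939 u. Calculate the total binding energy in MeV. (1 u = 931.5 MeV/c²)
B.E. = Δm × 931.5 = 87.47 MeV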